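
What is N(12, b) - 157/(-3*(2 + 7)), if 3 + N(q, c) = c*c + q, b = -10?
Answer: 3100/27 ≈ 114.81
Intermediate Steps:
N(q, c) = -3 + q + c² (N(q, c) = -3 + (c*c + q) = -3 + (c² + q) = -3 + (q + c²) = -3 + q + c²)
N(12, b) - 157/(-3*(2 + 7)) = (-3 + 12 + (-10)²) - 157/(-3*(2 + 7)) = (-3 + 12 + 100) - 157/(-3*9) = 109 - 157/(-27) = 109 - 1/27*(-157) = 109 + 157/27 = 3100/27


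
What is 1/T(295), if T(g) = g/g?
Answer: 1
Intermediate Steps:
T(g) = 1
1/T(295) = 1/1 = 1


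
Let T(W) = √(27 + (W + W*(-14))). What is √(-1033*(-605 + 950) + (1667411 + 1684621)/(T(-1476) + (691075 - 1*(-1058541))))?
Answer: √(-623533546128 - 1069155*√2135)/√(1749616 + 3*√2135) ≈ 596.98*I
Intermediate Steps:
T(W) = √(27 - 13*W) (T(W) = √(27 + (W - 14*W)) = √(27 - 13*W))
√(-1033*(-605 + 950) + (1667411 + 1684621)/(T(-1476) + (691075 - 1*(-1058541)))) = √(-1033*(-605 + 950) + (1667411 + 1684621)/(√(27 - 13*(-1476)) + (691075 - 1*(-1058541)))) = √(-1033*345 + 3352032/(√(27 + 19188) + (691075 + 1058541))) = √(-356385 + 3352032/(√19215 + 1749616)) = √(-356385 + 3352032/(3*√2135 + 1749616)) = √(-356385 + 3352032/(1749616 + 3*√2135))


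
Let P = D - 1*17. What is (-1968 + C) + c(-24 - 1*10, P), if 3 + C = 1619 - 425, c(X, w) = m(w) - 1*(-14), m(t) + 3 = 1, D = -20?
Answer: -765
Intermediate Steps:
m(t) = -2 (m(t) = -3 + 1 = -2)
P = -37 (P = -20 - 1*17 = -20 - 17 = -37)
c(X, w) = 12 (c(X, w) = -2 - 1*(-14) = -2 + 14 = 12)
C = 1191 (C = -3 + (1619 - 425) = -3 + 1194 = 1191)
(-1968 + C) + c(-24 - 1*10, P) = (-1968 + 1191) + 12 = -777 + 12 = -765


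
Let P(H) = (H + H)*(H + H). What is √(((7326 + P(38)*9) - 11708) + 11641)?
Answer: √59243 ≈ 243.40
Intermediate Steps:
P(H) = 4*H² (P(H) = (2*H)*(2*H) = 4*H²)
√(((7326 + P(38)*9) - 11708) + 11641) = √(((7326 + (4*38²)*9) - 11708) + 11641) = √(((7326 + (4*1444)*9) - 11708) + 11641) = √(((7326 + 5776*9) - 11708) + 11641) = √(((7326 + 51984) - 11708) + 11641) = √((59310 - 11708) + 11641) = √(47602 + 11641) = √59243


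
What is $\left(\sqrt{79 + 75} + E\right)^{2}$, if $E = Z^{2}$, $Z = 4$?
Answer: $\left(16 + \sqrt{154}\right)^{2} \approx 807.11$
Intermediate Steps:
$E = 16$ ($E = 4^{2} = 16$)
$\left(\sqrt{79 + 75} + E\right)^{2} = \left(\sqrt{79 + 75} + 16\right)^{2} = \left(\sqrt{154} + 16\right)^{2} = \left(16 + \sqrt{154}\right)^{2}$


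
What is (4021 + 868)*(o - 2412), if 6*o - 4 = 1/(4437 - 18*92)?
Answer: -196711393723/16686 ≈ -1.1789e+7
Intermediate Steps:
o = 11125/16686 (o = ⅔ + 1/(6*(4437 - 18*92)) = ⅔ + 1/(6*(4437 - 1656)) = ⅔ + (⅙)/2781 = ⅔ + (⅙)*(1/2781) = ⅔ + 1/16686 = 11125/16686 ≈ 0.66673)
(4021 + 868)*(o - 2412) = (4021 + 868)*(11125/16686 - 2412) = 4889*(-40235507/16686) = -196711393723/16686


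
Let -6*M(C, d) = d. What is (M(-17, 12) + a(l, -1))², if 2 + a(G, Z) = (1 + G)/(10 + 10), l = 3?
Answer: 361/25 ≈ 14.440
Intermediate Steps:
a(G, Z) = -39/20 + G/20 (a(G, Z) = -2 + (1 + G)/(10 + 10) = -2 + (1 + G)/20 = -2 + (1 + G)*(1/20) = -2 + (1/20 + G/20) = -39/20 + G/20)
M(C, d) = -d/6
(M(-17, 12) + a(l, -1))² = (-⅙*12 + (-39/20 + (1/20)*3))² = (-2 + (-39/20 + 3/20))² = (-2 - 9/5)² = (-19/5)² = 361/25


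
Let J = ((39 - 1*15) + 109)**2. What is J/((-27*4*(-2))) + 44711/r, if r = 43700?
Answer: 195666719/2359800 ≈ 82.917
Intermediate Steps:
J = 17689 (J = ((39 - 15) + 109)**2 = (24 + 109)**2 = 133**2 = 17689)
J/((-27*4*(-2))) + 44711/r = 17689/((-27*4*(-2))) + 44711/43700 = 17689/((-108*(-2))) + 44711*(1/43700) = 17689/216 + 44711/43700 = 195666719/2359800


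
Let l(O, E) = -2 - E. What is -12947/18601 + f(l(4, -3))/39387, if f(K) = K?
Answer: -2439832/3505443 ≈ -0.69601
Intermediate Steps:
-12947/18601 + f(l(4, -3))/39387 = -12947/18601 + (-2 - 1*(-3))/39387 = -12947*1/18601 + (-2 + 3)*(1/39387) = -1177/1691 + 1*(1/39387) = -1177/1691 + 1/39387 = -2439832/3505443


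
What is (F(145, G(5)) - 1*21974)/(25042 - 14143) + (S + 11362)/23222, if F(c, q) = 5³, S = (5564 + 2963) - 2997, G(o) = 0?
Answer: -53878595/42182763 ≈ -1.2773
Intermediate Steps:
S = 5530 (S = 8527 - 2997 = 5530)
F(c, q) = 125
(F(145, G(5)) - 1*21974)/(25042 - 14143) + (S + 11362)/23222 = (125 - 1*21974)/(25042 - 14143) + (5530 + 11362)/23222 = (125 - 21974)/10899 + 16892*(1/23222) = -21849*1/10899 + 8446/11611 = -7283/3633 + 8446/11611 = -53878595/42182763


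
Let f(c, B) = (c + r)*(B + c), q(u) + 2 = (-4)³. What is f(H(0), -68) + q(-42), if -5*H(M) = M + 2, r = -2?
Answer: 2454/25 ≈ 98.160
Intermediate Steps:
H(M) = -⅖ - M/5 (H(M) = -(M + 2)/5 = -(2 + M)/5 = -⅖ - M/5)
q(u) = -66 (q(u) = -2 + (-4)³ = -2 - 64 = -66)
f(c, B) = (-2 + c)*(B + c) (f(c, B) = (c - 2)*(B + c) = (-2 + c)*(B + c))
f(H(0), -68) + q(-42) = ((-⅖ - ⅕*0)² - 2*(-68) - 2*(-⅖ - ⅕*0) - 68*(-⅖ - ⅕*0)) - 66 = ((-⅖ + 0)² + 136 - 2*(-⅖ + 0) - 68*(-⅖ + 0)) - 66 = ((-⅖)² + 136 - 2*(-⅖) - 68*(-⅖)) - 66 = (4/25 + 136 + ⅘ + 136/5) - 66 = 4104/25 - 66 = 2454/25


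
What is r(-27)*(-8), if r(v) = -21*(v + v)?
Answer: -9072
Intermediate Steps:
r(v) = -42*v
r(-27)*(-8) = -42*(-27)*(-8) = 1134*(-8) = -9072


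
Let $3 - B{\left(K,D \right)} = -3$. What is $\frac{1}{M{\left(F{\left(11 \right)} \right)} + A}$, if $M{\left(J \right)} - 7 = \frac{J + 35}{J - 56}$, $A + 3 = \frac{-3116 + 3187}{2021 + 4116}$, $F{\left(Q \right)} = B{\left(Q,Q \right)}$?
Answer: $\frac{306850}{979333} \approx 0.31333$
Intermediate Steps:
$B{\left(K,D \right)} = 6$ ($B{\left(K,D \right)} = 3 - -3 = 3 + 3 = 6$)
$F{\left(Q \right)} = 6$
$A = - \frac{18340}{6137}$ ($A = -3 + \frac{-3116 + 3187}{2021 + 4116} = -3 + \frac{71}{6137} = - \frac{18340}{6137} \approx -2.9884$)
$M{\left(J \right)} = 7 + \frac{35 + J}{-56 + J}$ ($M{\left(J \right)} = 7 + \frac{J + 35}{J - 56} = 7 + \frac{35 + J}{-56 + J}$)
$\frac{1}{M{\left(F{\left(11 \right)} \right)} + A} = \frac{1}{\frac{-357 + 8 \cdot 6}{-56 + 6} - \frac{18340}{6137}} = \frac{1}{\frac{-357 + 48}{-50} - \frac{18340}{6137}} = \frac{1}{\left(- \frac{1}{50}\right) \left(-309\right) - \frac{18340}{6137}} = \frac{1}{\frac{309}{50} - \frac{18340}{6137}} = \frac{1}{\frac{979333}{306850}} = \frac{306850}{979333}$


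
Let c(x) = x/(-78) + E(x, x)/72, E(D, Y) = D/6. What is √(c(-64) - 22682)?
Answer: I*√310484694/117 ≈ 150.6*I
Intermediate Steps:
E(D, Y) = D/6 (E(D, Y) = D*(⅙) = D/6)
c(x) = -59*x/5616 (c(x) = x/(-78) + (x/6)/72 = x*(-1/78) + (x/6)*(1/72) = -x/78 + x/432 = -59*x/5616)
√(c(-64) - 22682) = √(-59/5616*(-64) - 22682) = √(236/351 - 22682) = √(-7961146/351) = I*√310484694/117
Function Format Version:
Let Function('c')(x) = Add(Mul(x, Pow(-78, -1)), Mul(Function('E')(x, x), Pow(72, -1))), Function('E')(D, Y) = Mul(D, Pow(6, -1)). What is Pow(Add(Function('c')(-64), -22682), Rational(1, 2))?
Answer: Mul(Rational(1, 117), I, Pow(310484694, Rational(1, 2))) ≈ Mul(150.60, I)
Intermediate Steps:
Function('E')(D, Y) = Mul(Rational(1, 6), D) (Function('E')(D, Y) = Mul(D, Rational(1, 6)) = Mul(Rational(1, 6), D))
Function('c')(x) = Mul(Rational(-59, 5616), x) (Function('c')(x) = Add(Mul(x, Pow(-78, -1)), Mul(Mul(Rational(1, 6), x), Pow(72, -1))) = Add(Mul(x, Rational(-1, 78)), Mul(Mul(Rational(1, 6), x), Rational(1, 72))) = Add(Mul(Rational(-1, 78), x), Mul(Rational(1, 432), x)) = Mul(Rational(-59, 5616), x))
Pow(Add(Function('c')(-64), -22682), Rational(1, 2)) = Pow(Add(Mul(Rational(-59, 5616), -64), -22682), Rational(1, 2)) = Pow(Add(Rational(236, 351), -22682), Rational(1, 2)) = Pow(Rational(-7961146, 351), Rational(1, 2)) = Mul(Rational(1, 117), I, Pow(310484694, Rational(1, 2)))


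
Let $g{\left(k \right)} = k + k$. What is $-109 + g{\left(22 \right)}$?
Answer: $-65$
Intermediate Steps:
$g{\left(k \right)} = 2 k$
$-109 + g{\left(22 \right)} = -109 + 2 \cdot 22 = -109 + 44 = -65$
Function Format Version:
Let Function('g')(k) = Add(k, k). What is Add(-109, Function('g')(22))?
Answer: -65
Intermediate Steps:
Function('g')(k) = Mul(2, k)
Add(-109, Function('g')(22)) = Add(-109, Mul(2, 22)) = Add(-109, 44) = -65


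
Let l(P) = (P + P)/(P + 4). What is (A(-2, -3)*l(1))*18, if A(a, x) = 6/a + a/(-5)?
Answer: -468/25 ≈ -18.720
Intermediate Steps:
l(P) = 2*P/(4 + P) (l(P) = (2*P)/(4 + P) = 2*P/(4 + P))
A(a, x) = 6/a - a/5 (A(a, x) = 6/a + a*(-1/5) = 6/a - a/5)
(A(-2, -3)*l(1))*18 = ((6/(-2) - 1/5*(-2))*(2*1/(4 + 1)))*18 = ((6*(-1/2) + 2/5)*(2*1/5))*18 = ((-3 + 2/5)*(2*1*(1/5)))*18 = -13/5*2/5*18 = -26/25*18 = -468/25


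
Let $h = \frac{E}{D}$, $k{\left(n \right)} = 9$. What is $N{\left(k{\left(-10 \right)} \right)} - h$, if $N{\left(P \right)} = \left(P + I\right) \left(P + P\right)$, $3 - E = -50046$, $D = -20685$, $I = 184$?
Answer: $\frac{23969913}{6895} \approx 3476.4$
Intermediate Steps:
$E = 50049$ ($E = 3 - -50046 = 3 + 50046 = 50049$)
$N{\left(P \right)} = 2 P \left(184 + P\right)$ ($N{\left(P \right)} = \left(P + 184\right) \left(P + P\right) = \left(184 + P\right) 2 P = 2 P \left(184 + P\right)$)
$h = - \frac{16683}{6895}$ ($h = \frac{50049}{-20685} = 50049 \left(- \frac{1}{20685}\right) = - \frac{16683}{6895} \approx -2.4196$)
$N{\left(k{\left(-10 \right)} \right)} - h = 2 \cdot 9 \left(184 + 9\right) - - \frac{16683}{6895} = 2 \cdot 9 \cdot 193 + \frac{16683}{6895} = 3474 + \frac{16683}{6895} = \frac{23969913}{6895}$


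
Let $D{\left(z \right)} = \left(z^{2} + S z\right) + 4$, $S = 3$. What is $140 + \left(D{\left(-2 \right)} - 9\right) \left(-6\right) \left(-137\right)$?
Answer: $-5614$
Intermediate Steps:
$D{\left(z \right)} = 4 + z^{2} + 3 z$ ($D{\left(z \right)} = \left(z^{2} + 3 z\right) + 4 = 4 + z^{2} + 3 z$)
$140 + \left(D{\left(-2 \right)} - 9\right) \left(-6\right) \left(-137\right) = 140 + \left(\left(4 + \left(-2\right)^{2} + 3 \left(-2\right)\right) - 9\right) \left(-6\right) \left(-137\right) = 140 + \left(\left(4 + 4 - 6\right) - 9\right) \left(-6\right) \left(-137\right) = 140 + \left(2 - 9\right) \left(-6\right) \left(-137\right) = 140 + \left(-7\right) \left(-6\right) \left(-137\right) = 140 + 42 \left(-137\right) = 140 - 5754 = -5614$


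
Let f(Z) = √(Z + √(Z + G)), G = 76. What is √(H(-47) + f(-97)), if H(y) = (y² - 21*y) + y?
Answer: √(3149 + √(-97 + I*√21)) ≈ 56.118 + 0.08778*I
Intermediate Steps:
H(y) = y² - 20*y
f(Z) = √(Z + √(76 + Z)) (f(Z) = √(Z + √(Z + 76)) = √(Z + √(76 + Z)))
√(H(-47) + f(-97)) = √(-47*(-20 - 47) + √(-97 + √(76 - 97))) = √(-47*(-67) + √(-97 + √(-21))) = √(3149 + √(-97 + I*√21))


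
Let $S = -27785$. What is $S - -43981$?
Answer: $16196$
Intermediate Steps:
$S - -43981 = -27785 - -43981 = -27785 + 43981 = 16196$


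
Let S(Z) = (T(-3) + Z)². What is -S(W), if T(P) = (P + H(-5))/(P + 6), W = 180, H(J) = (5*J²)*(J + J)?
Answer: -508369/9 ≈ -56485.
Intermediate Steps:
H(J) = 10*J³ (H(J) = (5*J²)*(2*J) = 10*J³)
T(P) = (-1250 + P)/(6 + P) (T(P) = (P + 10*(-5)³)/(P + 6) = (P + 10*(-125))/(6 + P) = (P - 1250)/(6 + P) = (-1250 + P)/(6 + P))
S(Z) = (-1253/3 + Z)² (S(Z) = ((-1250 - 3)/(6 - 3) + Z)² = (-1253/3 + Z)²)
-S(W) = -(-1253 + 3*180)²/9 = -(-1253 + 540)²/9 = -(-713)²/9 = -508369/9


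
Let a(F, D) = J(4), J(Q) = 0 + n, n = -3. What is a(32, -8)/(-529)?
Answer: 3/529 ≈ 0.0056711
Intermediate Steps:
J(Q) = -3 (J(Q) = 0 - 3 = -3)
a(F, D) = -3
a(32, -8)/(-529) = -3/(-529) = -3*(-1/529) = 3/529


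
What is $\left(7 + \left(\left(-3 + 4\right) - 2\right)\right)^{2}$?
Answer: $36$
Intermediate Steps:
$\left(7 + \left(\left(-3 + 4\right) - 2\right)\right)^{2} = \left(7 + \left(1 - 2\right)\right)^{2} = \left(7 - 1\right)^{2} = 6^{2} = 36$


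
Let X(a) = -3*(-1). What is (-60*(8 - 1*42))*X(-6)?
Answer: 6120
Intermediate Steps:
X(a) = 3
(-60*(8 - 1*42))*X(-6) = -60*(8 - 1*42)*3 = -60*(8 - 42)*3 = -60*(-34)*3 = 2040*3 = 6120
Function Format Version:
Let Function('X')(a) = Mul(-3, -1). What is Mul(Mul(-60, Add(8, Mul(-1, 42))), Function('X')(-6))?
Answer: 6120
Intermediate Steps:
Function('X')(a) = 3
Mul(Mul(-60, Add(8, Mul(-1, 42))), Function('X')(-6)) = Mul(Mul(-60, Add(8, Mul(-1, 42))), 3) = Mul(Mul(-60, Add(8, -42)), 3) = Mul(Mul(-60, -34), 3) = Mul(2040, 3) = 6120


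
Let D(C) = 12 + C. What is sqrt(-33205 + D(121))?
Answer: 4*I*sqrt(2067) ≈ 181.86*I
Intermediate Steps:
sqrt(-33205 + D(121)) = sqrt(-33205 + (12 + 121)) = sqrt(-33205 + 133) = sqrt(-33072) = 4*I*sqrt(2067)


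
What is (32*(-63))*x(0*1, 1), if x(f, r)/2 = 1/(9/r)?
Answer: -448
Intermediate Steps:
x(f, r) = 2*r/9 (x(f, r) = 2/((9/r)) = 2*(r/9) = 2*r/9)
(32*(-63))*x(0*1, 1) = (32*(-63))*((2/9)*1) = -2016*2/9 = -448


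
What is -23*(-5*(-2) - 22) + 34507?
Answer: 34783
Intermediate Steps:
-23*(-5*(-2) - 22) + 34507 = -23*(10 - 22) + 34507 = -23*(-12) + 34507 = 276 + 34507 = 34783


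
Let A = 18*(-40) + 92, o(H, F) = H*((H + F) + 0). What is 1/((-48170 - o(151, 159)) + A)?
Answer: -1/95608 ≈ -1.0459e-5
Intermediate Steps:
o(H, F) = H*(F + H) (o(H, F) = H*((F + H) + 0) = H*(F + H))
A = -628 (A = -720 + 92 = -628)
1/((-48170 - o(151, 159)) + A) = 1/((-48170 - 151*(159 + 151)) - 628) = 1/((-48170 - 151*310) - 628) = 1/((-48170 - 1*46810) - 628) = 1/((-48170 - 46810) - 628) = 1/(-94980 - 628) = 1/(-95608) = -1/95608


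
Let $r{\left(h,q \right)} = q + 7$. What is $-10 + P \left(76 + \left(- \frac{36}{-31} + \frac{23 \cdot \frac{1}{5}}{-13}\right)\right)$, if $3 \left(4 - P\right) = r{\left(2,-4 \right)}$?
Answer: $\frac{444151}{2015} \approx 220.42$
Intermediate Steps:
$r{\left(h,q \right)} = 7 + q$
$P = 3$ ($P = 4 - \frac{7 - 4}{3} = 4 - 1 = 3$)
$-10 + P \left(76 + \left(- \frac{36}{-31} + \frac{23 \cdot \frac{1}{5}}{-13}\right)\right) = -10 + 3 \left(76 + \left(- \frac{36}{-31} + \frac{23 \cdot \frac{1}{5}}{-13}\right)\right) = -10 + 3 \left(76 + \left(\left(-36\right) \left(- \frac{1}{31}\right) + 23 \cdot \frac{1}{5} \left(- \frac{1}{13}\right)\right)\right) = -10 + 3 \left(76 + \left(\frac{36}{31} + \frac{23}{5} \left(- \frac{1}{13}\right)\right)\right) = -10 + 3 \left(76 + \left(\frac{36}{31} - \frac{23}{65}\right)\right) = -10 + 3 \left(76 + \frac{1627}{2015}\right) = -10 + 3 \cdot \frac{154767}{2015} = -10 + \frac{464301}{2015} = \frac{444151}{2015}$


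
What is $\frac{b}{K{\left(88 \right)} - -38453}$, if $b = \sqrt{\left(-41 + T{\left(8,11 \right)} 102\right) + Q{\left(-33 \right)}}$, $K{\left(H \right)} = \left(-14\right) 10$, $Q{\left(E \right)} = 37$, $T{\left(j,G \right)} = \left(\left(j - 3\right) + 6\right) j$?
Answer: $\frac{2 \sqrt{2243}}{38313} \approx 0.0024723$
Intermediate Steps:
$T{\left(j,G \right)} = j \left(3 + j\right)$ ($T{\left(j,G \right)} = \left(\left(j - 3\right) + 6\right) j = \left(\left(-3 + j\right) + 6\right) j = \left(3 + j\right) j = j \left(3 + j\right)$)
$K{\left(H \right)} = -140$
$b = 2 \sqrt{2243}$ ($b = \sqrt{\left(-41 + 8 \left(3 + 8\right) 102\right) + 37} = \sqrt{\left(-41 + 8 \cdot 11 \cdot 102\right) + 37} = \sqrt{\left(-41 + 88 \cdot 102\right) + 37} = \sqrt{\left(-41 + 8976\right) + 37} = \sqrt{8935 + 37} = \sqrt{8972} = 2 \sqrt{2243} \approx 94.721$)
$\frac{b}{K{\left(88 \right)} - -38453} = \frac{2 \sqrt{2243}}{-140 - -38453} = \frac{2 \sqrt{2243}}{-140 + 38453} = \frac{2 \sqrt{2243}}{38313}$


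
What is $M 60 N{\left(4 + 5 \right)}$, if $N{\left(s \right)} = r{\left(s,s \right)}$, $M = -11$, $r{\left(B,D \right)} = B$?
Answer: $-5940$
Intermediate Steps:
$N{\left(s \right)} = s$
$M 60 N{\left(4 + 5 \right)} = \left(-11\right) 60 \left(4 + 5\right) = \left(-660\right) 9 = -5940$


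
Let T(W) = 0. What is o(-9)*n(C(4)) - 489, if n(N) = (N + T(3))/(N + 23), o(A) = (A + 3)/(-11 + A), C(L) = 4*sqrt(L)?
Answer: -75783/155 ≈ -488.92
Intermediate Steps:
o(A) = (3 + A)/(-11 + A)
n(N) = N/(23 + N) (n(N) = (N + 0)/(N + 23) = N/(23 + N))
o(-9)*n(C(4)) - 489 = ((3 - 9)/(-11 - 9))*((4*sqrt(4))/(23 + 4*sqrt(4))) - 489 = (-6/(-20))*((4*2)/(23 + 4*2)) - 489 = (-1/20*(-6))*(8/(23 + 8)) - 489 = 3*(8/31)/10 - 489 = 3*(8*(1/31))/10 - 489 = (3/10)*(8/31) - 489 = 12/155 - 489 = -75783/155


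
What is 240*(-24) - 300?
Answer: -6060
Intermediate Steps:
240*(-24) - 300 = -5760 - 300 = -6060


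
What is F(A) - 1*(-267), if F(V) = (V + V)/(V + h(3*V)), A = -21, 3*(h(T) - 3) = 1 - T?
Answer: 1272/5 ≈ 254.40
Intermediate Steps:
h(T) = 10/3 - T/3 (h(T) = 3 + (1 - T)/3 = 3 + (⅓ - T/3) = 10/3 - T/3)
F(V) = 3*V/5 (F(V) = (V + V)/(V + (10/3 - V)) = (2*V)/(V + (10/3 - V)) = (2*V)/(10/3) = (2*V)*(3/10) = 3*V/5)
F(A) - 1*(-267) = (⅗)*(-21) - 1*(-267) = -63/5 + 267 = 1272/5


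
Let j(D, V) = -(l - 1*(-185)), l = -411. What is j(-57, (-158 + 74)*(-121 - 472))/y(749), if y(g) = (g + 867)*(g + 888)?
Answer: 113/1322696 ≈ 8.5432e-5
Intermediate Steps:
y(g) = (867 + g)*(888 + g)
j(D, V) = 226 (j(D, V) = -(-411 - 1*(-185)) = -(-411 + 185) = -1*(-226) = 226)
j(-57, (-158 + 74)*(-121 - 472))/y(749) = 226/(769896 + 749² + 1755*749) = 226/(769896 + 561001 + 1314495) = 226/2645392 = 226*(1/2645392) = 113/1322696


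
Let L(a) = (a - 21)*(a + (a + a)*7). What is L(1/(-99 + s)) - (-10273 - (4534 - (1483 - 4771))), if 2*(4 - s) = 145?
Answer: 406184497/22445 ≈ 18097.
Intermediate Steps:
s = -137/2 (s = 4 - ½*145 = 4 - 145/2 = -137/2 ≈ -68.500)
L(a) = 15*a*(-21 + a) (L(a) = (-21 + a)*(a + (2*a)*7) = (-21 + a)*(a + 14*a) = (-21 + a)*(15*a) = 15*a*(-21 + a))
L(1/(-99 + s)) - (-10273 - (4534 - (1483 - 4771))) = 15*(-21 + 1/(-99 - 137/2))/(-99 - 137/2) - (-10273 - (4534 - (1483 - 4771))) = 15*(-21 + 1/(-335/2))/(-335/2) - (-10273 - (4534 - 1*(-3288))) = 15*(-2/335)*(-21 - 2/335) - (-10273 - (4534 + 3288)) = 15*(-2/335)*(-7037/335) - (-10273 - 1*7822) = 42222/22445 - (-10273 - 7822) = 42222/22445 - 1*(-18095) = 42222/22445 + 18095 = 406184497/22445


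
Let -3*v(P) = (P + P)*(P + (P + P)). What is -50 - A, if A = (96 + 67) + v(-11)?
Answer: 29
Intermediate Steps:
v(P) = -2*P**2 (v(P) = -(P + P)*(P + (P + P))/3 = -2*P*(P + 2*P)/3 = -2*P*3*P/3 = -2*P**2)
A = -79 (A = (96 + 67) - 2*(-11)**2 = 163 - 2*121 = 163 - 242 = -79)
-50 - A = -50 - 1*(-79) = -50 + 79 = 29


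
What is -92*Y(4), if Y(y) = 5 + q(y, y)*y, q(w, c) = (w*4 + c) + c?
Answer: -9292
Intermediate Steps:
q(w, c) = 2*c + 4*w (q(w, c) = (4*w + c) + c = (c + 4*w) + c = 2*c + 4*w)
Y(y) = 5 + 6*y² (Y(y) = 5 + (2*y + 4*y)*y = 5 + (6*y)*y = 5 + 6*y²)
-92*Y(4) = -92*(5 + 6*4²) = -92*(5 + 6*16) = -92*(5 + 96) = -92*101 = -9292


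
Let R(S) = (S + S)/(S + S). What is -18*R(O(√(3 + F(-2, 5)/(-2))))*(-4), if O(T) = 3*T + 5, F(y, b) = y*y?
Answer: 72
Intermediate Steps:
F(y, b) = y²
O(T) = 5 + 3*T
R(S) = 1 (R(S) = (2*S)/((2*S)) = (2*S)*(1/(2*S)) = 1)
-18*R(O(√(3 + F(-2, 5)/(-2))))*(-4) = -18*1*(-4) = -18*(-4) = 72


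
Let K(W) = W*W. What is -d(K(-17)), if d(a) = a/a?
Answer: -1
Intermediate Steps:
K(W) = W²
d(a) = 1
-d(K(-17)) = -1*1 = -1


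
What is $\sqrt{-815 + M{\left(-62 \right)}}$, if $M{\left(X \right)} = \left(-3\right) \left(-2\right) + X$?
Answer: $i \sqrt{871} \approx 29.513 i$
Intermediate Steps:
$M{\left(X \right)} = 6 + X$
$\sqrt{-815 + M{\left(-62 \right)}} = \sqrt{-815 + \left(6 - 62\right)} = \sqrt{-815 - 56} = \sqrt{-871} = i \sqrt{871}$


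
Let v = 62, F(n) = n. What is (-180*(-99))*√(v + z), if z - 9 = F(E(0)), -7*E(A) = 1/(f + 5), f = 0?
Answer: 21384*√2415/7 ≈ 1.5012e+5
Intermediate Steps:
E(A) = -1/35 (E(A) = -1/(7*(0 + 5)) = -⅐/5 = -⅐*⅕ = -1/35)
z = 314/35 (z = 9 - 1/35 = 314/35 ≈ 8.9714)
(-180*(-99))*√(v + z) = (-180*(-99))*√(62 + 314/35) = 17820*√(2484/35) = 17820*(6*√2415/35) = 21384*√2415/7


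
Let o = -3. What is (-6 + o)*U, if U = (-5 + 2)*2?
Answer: 54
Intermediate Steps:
U = -6 (U = -3*2 = -6)
(-6 + o)*U = (-6 - 3)*(-6) = -9*(-6) = 54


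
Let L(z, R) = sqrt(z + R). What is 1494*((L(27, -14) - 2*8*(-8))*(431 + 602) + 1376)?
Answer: 199598400 + 1543302*sqrt(13) ≈ 2.0516e+8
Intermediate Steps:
L(z, R) = sqrt(R + z)
1494*((L(27, -14) - 2*8*(-8))*(431 + 602) + 1376) = 1494*((sqrt(-14 + 27) - 2*8*(-8))*(431 + 602) + 1376) = 1494*((sqrt(13) - 16*(-8))*1033 + 1376) = 1494*((sqrt(13) + 128)*1033 + 1376) = 1494*((128 + sqrt(13))*1033 + 1376) = 1494*((132224 + 1033*sqrt(13)) + 1376) = 1494*(133600 + 1033*sqrt(13)) = 199598400 + 1543302*sqrt(13)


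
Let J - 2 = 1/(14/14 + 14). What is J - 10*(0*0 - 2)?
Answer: 331/15 ≈ 22.067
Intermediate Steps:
J = 31/15 (J = 2 + 1/(14/14 + 14) = 2 + 1/(14*(1/14) + 14) = 2 + 1/(1 + 14) = 2 + 1/15 = 31/15 ≈ 2.0667)
J - 10*(0*0 - 2) = 31/15 - 10*(0*0 - 2) = 31/15 - 10*(0 - 2) = 31/15 - 10*(-2) = 31/15 + 20 = 331/15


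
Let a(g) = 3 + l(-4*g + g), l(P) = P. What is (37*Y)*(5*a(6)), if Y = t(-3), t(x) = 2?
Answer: -5550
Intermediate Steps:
Y = 2
a(g) = 3 - 3*g (a(g) = 3 + (-4*g + g) = 3 - 3*g)
(37*Y)*(5*a(6)) = (37*2)*(5*(3 - 3*6)) = 74*(5*(3 - 18)) = 74*(5*(-15)) = 74*(-75) = -5550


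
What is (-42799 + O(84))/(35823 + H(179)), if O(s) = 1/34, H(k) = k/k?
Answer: -1455165/1218016 ≈ -1.1947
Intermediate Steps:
H(k) = 1
O(s) = 1/34
(-42799 + O(84))/(35823 + H(179)) = (-42799 + 1/34)/(35823 + 1) = -1455165/34/35824 = -1455165/34*1/35824 = -1455165/1218016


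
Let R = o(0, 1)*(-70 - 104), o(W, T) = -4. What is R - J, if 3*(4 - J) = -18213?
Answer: -5379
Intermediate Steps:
J = 6075 (J = 4 - 1/3*(-18213) = 4 + 6071 = 6075)
R = 696 (R = -4*(-70 - 104) = -4*(-174) = 696)
R - J = 696 - 1*6075 = 696 - 6075 = -5379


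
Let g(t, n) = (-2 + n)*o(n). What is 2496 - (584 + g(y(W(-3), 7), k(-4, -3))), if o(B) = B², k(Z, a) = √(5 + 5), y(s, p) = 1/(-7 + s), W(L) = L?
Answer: 1932 - 10*√10 ≈ 1900.4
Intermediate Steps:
k(Z, a) = √10
g(t, n) = n²*(-2 + n) (g(t, n) = (-2 + n)*n² = n²*(-2 + n))
2496 - (584 + g(y(W(-3), 7), k(-4, -3))) = 2496 - (584 + (√10)²*(-2 + √10)) = 2496 - (584 + 10*(-2 + √10)) = 2496 - (584 + (-20 + 10*√10)) = 2496 - (564 + 10*√10) = 2496 + (-564 - 10*√10) = 1932 - 10*√10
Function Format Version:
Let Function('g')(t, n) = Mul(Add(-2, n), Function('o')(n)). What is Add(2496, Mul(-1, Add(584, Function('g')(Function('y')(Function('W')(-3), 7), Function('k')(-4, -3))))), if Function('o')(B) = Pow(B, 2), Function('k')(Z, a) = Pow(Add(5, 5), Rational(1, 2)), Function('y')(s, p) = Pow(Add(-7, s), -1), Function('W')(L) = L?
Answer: Add(1932, Mul(-10, Pow(10, Rational(1, 2)))) ≈ 1900.4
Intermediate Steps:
Function('k')(Z, a) = Pow(10, Rational(1, 2))
Function('g')(t, n) = Mul(Pow(n, 2), Add(-2, n)) (Function('g')(t, n) = Mul(Add(-2, n), Pow(n, 2)) = Mul(Pow(n, 2), Add(-2, n)))
Add(2496, Mul(-1, Add(584, Function('g')(Function('y')(Function('W')(-3), 7), Function('k')(-4, -3))))) = Add(2496, Mul(-1, Add(584, Mul(Pow(Pow(10, Rational(1, 2)), 2), Add(-2, Pow(10, Rational(1, 2))))))) = Add(2496, Mul(-1, Add(584, Mul(10, Add(-2, Pow(10, Rational(1, 2))))))) = Add(2496, Mul(-1, Add(584, Add(-20, Mul(10, Pow(10, Rational(1, 2))))))) = Add(2496, Mul(-1, Add(564, Mul(10, Pow(10, Rational(1, 2)))))) = Add(2496, Add(-564, Mul(-10, Pow(10, Rational(1, 2))))) = Add(1932, Mul(-10, Pow(10, Rational(1, 2))))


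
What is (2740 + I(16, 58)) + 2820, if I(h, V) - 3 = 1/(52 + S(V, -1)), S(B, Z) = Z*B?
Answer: 33377/6 ≈ 5562.8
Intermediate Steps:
S(B, Z) = B*Z
I(h, V) = 3 + 1/(52 - V) (I(h, V) = 3 + 1/(52 + V*(-1)) = 3 + 1/(52 - V))
(2740 + I(16, 58)) + 2820 = (2740 + (157 - 3*58)/(52 - 1*58)) + 2820 = (2740 + (157 - 174)/(52 - 58)) + 2820 = (2740 - 17/(-6)) + 2820 = (2740 - ⅙*(-17)) + 2820 = (2740 + 17/6) + 2820 = 16457/6 + 2820 = 33377/6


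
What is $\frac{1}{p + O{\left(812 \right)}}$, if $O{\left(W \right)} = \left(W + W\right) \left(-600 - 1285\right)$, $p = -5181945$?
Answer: $- \frac{1}{8243185} \approx -1.2131 \cdot 10^{-7}$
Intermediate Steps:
$O{\left(W \right)} = - 3770 W$ ($O{\left(W \right)} = 2 W \left(-1885\right) = - 3770 W$)
$\frac{1}{p + O{\left(812 \right)}} = \frac{1}{-5181945 - 3061240} = \frac{1}{-8243185} = - \frac{1}{8243185}$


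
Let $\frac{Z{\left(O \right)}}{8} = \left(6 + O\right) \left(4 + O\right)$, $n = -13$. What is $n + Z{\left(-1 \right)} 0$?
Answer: $-13$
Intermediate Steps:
$Z{\left(O \right)} = 8 \left(4 + O\right) \left(6 + O\right)$ ($Z{\left(O \right)} = 8 \left(6 + O\right) \left(4 + O\right) = 8 \left(4 + O\right) \left(6 + O\right)$)
$n + Z{\left(-1 \right)} 0 = -13 + \left(192 + 8 \left(-1\right)^{2} + 80 \left(-1\right)\right) 0 = -13 + \left(192 + 8 \cdot 1 - 80\right) 0 = -13 + \left(192 + 8 - 80\right) 0 = -13 + 120 \cdot 0 = -13 + 0 = -13$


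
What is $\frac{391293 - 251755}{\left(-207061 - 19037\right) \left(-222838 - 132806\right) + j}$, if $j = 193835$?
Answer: $\frac{139538}{80410590947} \approx 1.7353 \cdot 10^{-6}$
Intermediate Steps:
$\frac{391293 - 251755}{\left(-207061 - 19037\right) \left(-222838 - 132806\right) + j} = \frac{391293 - 251755}{\left(-207061 - 19037\right) \left(-222838 - 132806\right) + 193835} = \frac{139538}{\left(-226098\right) \left(-355644\right) + 193835} = \frac{139538}{80410397112 + 193835} = \frac{139538}{80410590947}$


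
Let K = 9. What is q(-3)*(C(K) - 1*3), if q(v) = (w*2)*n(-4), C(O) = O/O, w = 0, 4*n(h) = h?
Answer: 0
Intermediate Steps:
n(h) = h/4
C(O) = 1
q(v) = 0 (q(v) = (0*2)*((1/4)*(-4)) = 0*(-1) = 0)
q(-3)*(C(K) - 1*3) = 0*(1 - 1*3) = 0*(1 - 3) = 0*(-2) = 0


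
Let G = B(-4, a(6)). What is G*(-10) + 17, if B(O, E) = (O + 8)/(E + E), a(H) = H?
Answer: 41/3 ≈ 13.667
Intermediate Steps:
B(O, E) = (8 + O)/(2*E) (B(O, E) = (8 + O)/((2*E)) = (8 + O)*(1/(2*E)) = (8 + O)/(2*E))
G = ⅓ (G = (½)*(8 - 4)/6 = (½)*(⅙)*4 = ⅓ ≈ 0.33333)
G*(-10) + 17 = (⅓)*(-10) + 17 = -10/3 + 17 = 41/3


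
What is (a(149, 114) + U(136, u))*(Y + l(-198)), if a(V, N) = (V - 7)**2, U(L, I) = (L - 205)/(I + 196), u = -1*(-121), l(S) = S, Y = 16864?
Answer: 106527722054/317 ≈ 3.3605e+8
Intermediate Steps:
u = 121
U(L, I) = (-205 + L)/(196 + I)
a(V, N) = (-7 + V)**2
(a(149, 114) + U(136, u))*(Y + l(-198)) = ((-7 + 149)**2 + (-205 + 136)/(196 + 121))*(16864 - 198) = (142**2 - 69/317)*16666 = (20164 + (1/317)*(-69))*16666 = (20164 - 69/317)*16666 = (6391919/317)*16666 = 106527722054/317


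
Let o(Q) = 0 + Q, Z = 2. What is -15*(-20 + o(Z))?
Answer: 270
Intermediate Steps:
o(Q) = Q
-15*(-20 + o(Z)) = -15*(-20 + 2) = -15*(-18) = 270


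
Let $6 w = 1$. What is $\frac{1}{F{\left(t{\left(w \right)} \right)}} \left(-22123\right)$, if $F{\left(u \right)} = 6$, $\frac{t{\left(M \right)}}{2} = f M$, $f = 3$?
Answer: $- \frac{22123}{6} \approx -3687.2$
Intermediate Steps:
$w = \frac{1}{6}$ ($w = \frac{1}{6} \cdot 1 = \frac{1}{6} \approx 0.16667$)
$t{\left(M \right)} = 6 M$ ($t{\left(M \right)} = 2 \cdot 3 M = 6 M$)
$\frac{1}{F{\left(t{\left(w \right)} \right)}} \left(-22123\right) = \frac{1}{6} \left(-22123\right) = - \frac{22123}{6}$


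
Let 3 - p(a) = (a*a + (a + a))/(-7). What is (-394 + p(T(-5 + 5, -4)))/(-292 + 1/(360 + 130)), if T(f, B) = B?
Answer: 191030/143079 ≈ 1.3351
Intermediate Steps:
p(a) = 3 + a**2/7 + 2*a/7 (p(a) = 3 - (a*a + (a + a))/(-7) = 3 - (a**2 + 2*a)*(-1)/7 = 3 - (-2*a/7 - a**2/7) = 3 + (a**2/7 + 2*a/7) = 3 + a**2/7 + 2*a/7)
(-394 + p(T(-5 + 5, -4)))/(-292 + 1/(360 + 130)) = (-394 + (3 + (1/7)*(-4)**2 + (2/7)*(-4)))/(-292 + 1/(360 + 130)) = (-394 + (3 + (1/7)*16 - 8/7))/(-292 + 1/490) = (-394 + (3 + 16/7 - 8/7))/(-292 + 1/490) = (-394 + 29/7)/(-143079/490) = -2729/7*(-490/143079) = 191030/143079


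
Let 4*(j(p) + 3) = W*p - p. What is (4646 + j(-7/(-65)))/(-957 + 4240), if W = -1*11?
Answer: 301774/213395 ≈ 1.4142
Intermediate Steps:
W = -11
j(p) = -3 - 3*p (j(p) = -3 + (-11*p - p)/4 = -3 + (-12*p)/4 = -3 - 3*p)
(4646 + j(-7/(-65)))/(-957 + 4240) = (4646 + (-3 - (-21)/(-65)))/(-957 + 4240) = (4646 + (-3 - (-21)*(-1)/65))/3283 = (4646 + (-3 - 3*7/65))*(1/3283) = (4646 + (-3 - 21/65))*(1/3283) = (4646 - 216/65)*(1/3283) = (301774/65)*(1/3283) = 301774/213395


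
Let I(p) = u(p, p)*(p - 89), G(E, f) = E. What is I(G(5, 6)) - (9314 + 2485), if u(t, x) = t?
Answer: -12219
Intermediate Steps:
I(p) = p*(-89 + p) (I(p) = p*(p - 89) = p*(-89 + p))
I(G(5, 6)) - (9314 + 2485) = 5*(-89 + 5) - (9314 + 2485) = 5*(-84) - 1*11799 = -420 - 11799 = -12219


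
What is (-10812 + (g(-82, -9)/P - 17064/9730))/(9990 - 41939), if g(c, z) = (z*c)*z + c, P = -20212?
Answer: 265824654271/785397314905 ≈ 0.33846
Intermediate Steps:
g(c, z) = c + c*z**2 (g(c, z) = (c*z)*z + c = c*z**2 + c = c + c*z**2)
(-10812 + (g(-82, -9)/P - 17064/9730))/(9990 - 41939) = (-10812 + (-82*(1 + (-9)**2)/(-20212) - 17064/9730))/(9990 - 41939) = (-10812 + (-82*(1 + 81)*(-1/20212) - 17064*1/9730))/(-31949) = (-10812 + (-82*82*(-1/20212) - 8532/4865))*(-1/31949) = (-10812 + (-6724*(-1/20212) - 8532/4865))*(-1/31949) = (-10812 + (1681/5053 - 8532/4865))*(-1/31949) = (-10812 - 34934131/24582845)*(-1/31949) = -265824654271/24582845*(-1/31949) = 265824654271/785397314905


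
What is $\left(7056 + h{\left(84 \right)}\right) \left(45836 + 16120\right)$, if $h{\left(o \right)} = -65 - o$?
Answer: $427930092$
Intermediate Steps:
$\left(7056 + h{\left(84 \right)}\right) \left(45836 + 16120\right) = \left(7056 - 149\right) \left(45836 + 16120\right) = \left(7056 - 149\right) 61956 = 6907 \cdot 61956 = 427930092$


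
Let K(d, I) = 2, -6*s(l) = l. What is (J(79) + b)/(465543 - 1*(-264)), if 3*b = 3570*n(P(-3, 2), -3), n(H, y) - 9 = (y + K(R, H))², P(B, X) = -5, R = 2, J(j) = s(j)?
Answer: 71321/2794842 ≈ 0.025519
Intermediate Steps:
s(l) = -l/6
J(j) = -j/6
n(H, y) = 9 + (2 + y)² (n(H, y) = 9 + (y + 2)² = 9 + (2 + y)²)
b = 11900 (b = (3570*(9 + (2 - 3)²))/3 = (3570*(9 + (-1)²))/3 = (3570*(9 + 1))/3 = (3570*10)/3 = (⅓)*35700 = 11900)
(J(79) + b)/(465543 - 1*(-264)) = (-⅙*79 + 11900)/(465543 - 1*(-264)) = (-79/6 + 11900)/(465543 + 264) = (71321/6)/465807 = (71321/6)*(1/465807) = 71321/2794842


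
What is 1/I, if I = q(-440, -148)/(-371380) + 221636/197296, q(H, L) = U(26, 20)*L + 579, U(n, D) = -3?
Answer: 36931345/41385758 ≈ 0.89237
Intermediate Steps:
q(H, L) = 579 - 3*L (q(H, L) = -3*L + 579 = 579 - 3*L)
I = 41385758/36931345 (I = (579 - 3*(-148))/(-371380) + 221636/197296 = (579 + 444)*(-1/371380) + 221636*(1/197296) = 1023*(-1/371380) + 55409/49324 = -33/11980 + 55409/49324 = 41385758/36931345 ≈ 1.1206)
1/I = 1/(41385758/36931345) = 36931345/41385758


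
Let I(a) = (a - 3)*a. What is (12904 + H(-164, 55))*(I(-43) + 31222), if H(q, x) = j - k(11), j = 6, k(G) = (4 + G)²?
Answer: 421142000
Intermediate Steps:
I(a) = a*(-3 + a) (I(a) = (-3 + a)*a = a*(-3 + a))
H(q, x) = -219 (H(q, x) = 6 - (4 + 11)² = 6 - 1*15² = 6 - 1*225 = 6 - 225 = -219)
(12904 + H(-164, 55))*(I(-43) + 31222) = (12904 - 219)*(-43*(-3 - 43) + 31222) = 12685*(-43*(-46) + 31222) = 12685*(1978 + 31222) = 12685*33200 = 421142000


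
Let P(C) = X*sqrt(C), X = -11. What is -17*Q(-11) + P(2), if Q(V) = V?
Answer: 187 - 11*sqrt(2) ≈ 171.44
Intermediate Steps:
P(C) = -11*sqrt(C)
-17*Q(-11) + P(2) = -17*(-11) - 11*sqrt(2) = 187 - 11*sqrt(2)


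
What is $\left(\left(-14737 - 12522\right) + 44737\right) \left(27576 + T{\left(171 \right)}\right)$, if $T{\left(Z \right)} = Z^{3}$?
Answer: $87875661186$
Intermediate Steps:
$\left(\left(-14737 - 12522\right) + 44737\right) \left(27576 + T{\left(171 \right)}\right) = \left(\left(-14737 - 12522\right) + 44737\right) \left(27576 + 171^{3}\right) = \left(-27259 + 44737\right) \left(27576 + 5000211\right) = 17478 \cdot 5027787 = 87875661186$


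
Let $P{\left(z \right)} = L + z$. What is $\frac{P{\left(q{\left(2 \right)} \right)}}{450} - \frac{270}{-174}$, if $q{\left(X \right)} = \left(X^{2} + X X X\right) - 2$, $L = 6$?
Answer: $\frac{10357}{6525} \approx 1.5873$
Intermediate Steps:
$q{\left(X \right)} = -2 + X^{2} + X^{3}$ ($q{\left(X \right)} = \left(X^{2} + X^{2} X\right) - 2 = \left(X^{2} + X^{3}\right) - 2 = -2 + X^{2} + X^{3}$)
$P{\left(z \right)} = 6 + z$
$\frac{P{\left(q{\left(2 \right)} \right)}}{450} - \frac{270}{-174} = \frac{6 + \left(-2 + 2^{2} + 2^{3}\right)}{450} - \frac{270}{-174} = \left(6 + \left(-2 + 4 + 8\right)\right) \frac{1}{450} - - \frac{45}{29} = \left(6 + 10\right) \frac{1}{450} + \frac{45}{29} = 16 \cdot \frac{1}{450} + \frac{45}{29} = \frac{8}{225} + \frac{45}{29} = \frac{10357}{6525}$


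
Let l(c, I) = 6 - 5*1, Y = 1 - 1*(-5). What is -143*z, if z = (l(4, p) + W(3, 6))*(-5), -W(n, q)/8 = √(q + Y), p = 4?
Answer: 715 - 11440*√3 ≈ -19100.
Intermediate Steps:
Y = 6 (Y = 1 + 5 = 6)
l(c, I) = 1 (l(c, I) = 6 - 5 = 1)
W(n, q) = -8*√(6 + q) (W(n, q) = -8*√(q + 6) = -8*√(6 + q))
z = -5 + 80*√3 (z = (1 - 8*√(6 + 6))*(-5) = (1 - 16*√3)*(-5) = -5 + 80*√3 ≈ 133.56)
-143*z = -143*(-5 + 80*√3) = 715 - 11440*√3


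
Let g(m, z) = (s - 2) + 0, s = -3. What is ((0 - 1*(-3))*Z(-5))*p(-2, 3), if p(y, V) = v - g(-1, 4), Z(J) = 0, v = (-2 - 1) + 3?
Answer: 0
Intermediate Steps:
v = 0 (v = -3 + 3 = 0)
g(m, z) = -5 (g(m, z) = (-3 - 2) + 0 = -5 + 0 = -5)
p(y, V) = 5 (p(y, V) = 0 - 1*(-5) = 0 + 5 = 5)
((0 - 1*(-3))*Z(-5))*p(-2, 3) = ((0 - 1*(-3))*0)*5 = ((0 + 3)*0)*5 = (3*0)*5 = 0*5 = 0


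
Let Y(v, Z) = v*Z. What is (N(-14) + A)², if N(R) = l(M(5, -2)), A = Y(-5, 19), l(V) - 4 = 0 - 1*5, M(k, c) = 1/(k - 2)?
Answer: 9216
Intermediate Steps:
M(k, c) = 1/(-2 + k)
Y(v, Z) = Z*v
l(V) = -1 (l(V) = 4 + (0 - 1*5) = 4 + (0 - 5) = 4 - 5 = -1)
A = -95 (A = 19*(-5) = -95)
N(R) = -1
(N(-14) + A)² = (-1 - 95)² = (-96)² = 9216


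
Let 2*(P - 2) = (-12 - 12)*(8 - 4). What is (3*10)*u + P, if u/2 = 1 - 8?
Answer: -466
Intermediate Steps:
P = -46 (P = 2 + ((-12 - 12)*(8 - 4))/2 = 2 + (-24*4)/2 = 2 + (1/2)*(-96) = 2 - 48 = -46)
u = -14 (u = 2*(1 - 8) = 2*(-7) = -14)
(3*10)*u + P = (3*10)*(-14) - 46 = 30*(-14) - 46 = -420 - 46 = -466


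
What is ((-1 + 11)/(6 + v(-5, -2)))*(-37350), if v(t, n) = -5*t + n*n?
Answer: -74700/7 ≈ -10671.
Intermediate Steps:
v(t, n) = n² - 5*t (v(t, n) = -5*t + n² = n² - 5*t)
((-1 + 11)/(6 + v(-5, -2)))*(-37350) = ((-1 + 11)/(6 + ((-2)² - 5*(-5))))*(-37350) = (10/(6 + (4 + 25)))*(-37350) = (10/(6 + 29))*(-37350) = (10/35)*(-37350) = (10*(1/35))*(-37350) = (2/7)*(-37350) = -74700/7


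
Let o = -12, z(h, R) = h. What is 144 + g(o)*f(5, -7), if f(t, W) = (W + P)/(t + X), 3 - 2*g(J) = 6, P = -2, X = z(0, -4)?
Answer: 1467/10 ≈ 146.70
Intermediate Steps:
X = 0
g(J) = -3/2 (g(J) = 3/2 - 1/2*6 = 3/2 - 3 = -3/2)
f(t, W) = (-2 + W)/t (f(t, W) = (W - 2)/(t + 0) = (-2 + W)/t)
144 + g(o)*f(5, -7) = 144 - 3*(-2 - 7)/(2*5) = 144 - 3*(-9)/10 = 144 - 3/2*(-9/5) = 144 + 27/10 = 1467/10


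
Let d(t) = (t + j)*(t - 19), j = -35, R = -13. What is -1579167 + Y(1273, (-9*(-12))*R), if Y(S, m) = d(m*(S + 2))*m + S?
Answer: -4499194766773154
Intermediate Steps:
d(t) = (-35 + t)*(-19 + t) (d(t) = (t - 35)*(t - 19) = (-35 + t)*(-19 + t))
Y(S, m) = S + m*(665 + m²*(2 + S)² - 54*m*(2 + S)) (Y(S, m) = (665 + (m*(S + 2))² - 54*m*(S + 2))*m + S = (665 + (m*(2 + S))² - 54*m*(2 + S))*m + S = (665 + m²*(2 + S)² - 54*m*(2 + S))*m + S = m*(665 + m²*(2 + S)² - 54*m*(2 + S)) + S = S + m*(665 + m²*(2 + S)² - 54*m*(2 + S)))
-1579167 + Y(1273, (-9*(-12))*R) = -1579167 + (1273 + (-9*(-12)*(-13))*(665 + (-9*(-12)*(-13))²*(2 + 1273)² - 54*-9*(-12)*(-13)*(2 + 1273))) = -1579167 + (1273 + (108*(-13))*(665 + (108*(-13))²*1275² - 54*108*(-13)*1275)) = -1579167 + (1273 - 1404*(665 + (-1404)²*1625625 - 54*(-1404)*1275)) = -1579167 + (1273 - 1404*(665 + 1971216*1625625 + 96665400)) = -1579167 + (1273 - 1404*(665 + 3204458010000 + 96665400)) = -1579167 + (1273 - 1404*3204554676065) = -1579167 + (1273 - 4499194765195260) = -1579167 - 4499194765193987 = -4499194766773154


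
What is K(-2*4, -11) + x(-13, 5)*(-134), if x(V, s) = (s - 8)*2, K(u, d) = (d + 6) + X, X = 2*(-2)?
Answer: 795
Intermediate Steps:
X = -4
K(u, d) = 2 + d (K(u, d) = (d + 6) - 4 = (6 + d) - 4 = 2 + d)
x(V, s) = -16 + 2*s (x(V, s) = (-8 + s)*2 = -16 + 2*s)
K(-2*4, -11) + x(-13, 5)*(-134) = (2 - 11) + (-16 + 2*5)*(-134) = -9 + (-16 + 10)*(-134) = -9 - 6*(-134) = -9 + 804 = 795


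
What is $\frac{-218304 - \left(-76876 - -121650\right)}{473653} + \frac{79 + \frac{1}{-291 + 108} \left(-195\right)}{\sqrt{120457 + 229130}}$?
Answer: $- \frac{263078}{473653} + \frac{1628 \sqrt{38843}}{2369423} \approx -0.42001$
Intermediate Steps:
$\frac{-218304 - \left(-76876 - -121650\right)}{473653} + \frac{79 + \frac{1}{-291 + 108} \left(-195\right)}{\sqrt{120457 + 229130}} = \left(-218304 - \left(-76876 + 121650\right)\right) \frac{1}{473653} + \frac{79 + \frac{1}{-183} \left(-195\right)}{\sqrt{349587}} = \left(-218304 - 44774\right) \frac{1}{473653} + \frac{79 - - \frac{65}{61}}{3 \sqrt{38843}} = \left(-218304 - 44774\right) \frac{1}{473653} + \left(79 + \frac{65}{61}\right) \frac{\sqrt{38843}}{116529} = \left(-263078\right) \frac{1}{473653} + \frac{4884 \frac{\sqrt{38843}}{116529}}{61} = - \frac{263078}{473653} + \frac{1628 \sqrt{38843}}{2369423}$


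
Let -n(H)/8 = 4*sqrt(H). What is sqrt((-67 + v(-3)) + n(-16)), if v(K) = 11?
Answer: 2*sqrt(-14 - 32*I) ≈ 6.4697 - 9.8923*I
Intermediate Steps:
n(H) = -32*sqrt(H)
sqrt((-67 + v(-3)) + n(-16)) = sqrt((-67 + 11) - 128*I) = sqrt(-56 - 128*I)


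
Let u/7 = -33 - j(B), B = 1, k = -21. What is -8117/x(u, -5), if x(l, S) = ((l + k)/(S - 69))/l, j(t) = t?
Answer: 551956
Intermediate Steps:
u = -238 (u = 7*(-33 - 1*1) = 7*(-33 - 1) = 7*(-34) = -238)
x(l, S) = (-21 + l)/(l*(-69 + S)) (x(l, S) = ((l - 21)/(S - 69))/l = ((-21 + l)/(-69 + S))/l = (-21 + l)/(l*(-69 + S)))
-8117/x(u, -5) = -8117*(-238*(-69 - 5)/(-21 - 238)) = -8117/((-1/238*(-259)/(-74))) = -8117/((-1/238*(-1/74)*(-259))) = -8117/(-1/68) = -8117*(-68) = 551956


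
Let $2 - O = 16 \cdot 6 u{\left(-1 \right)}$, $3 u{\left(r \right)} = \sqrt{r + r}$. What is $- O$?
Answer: $-2 + 32 i \sqrt{2} \approx -2.0 + 45.255 i$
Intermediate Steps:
$u{\left(r \right)} = \frac{\sqrt{2} \sqrt{r}}{3}$ ($u{\left(r \right)} = \frac{\sqrt{r + r}}{3} = \frac{\sqrt{2 r}}{3} = \frac{\sqrt{2} \sqrt{r}}{3}$)
$O = 2 - 32 i \sqrt{2}$ ($O = 2 - 16 \cdot 6 \frac{\sqrt{2} \sqrt{-1}}{3} = 2 - 96 \frac{\sqrt{2} i}{3} = 2 - 96 \frac{i \sqrt{2}}{3} = 2 - 32 i \sqrt{2} \approx 2.0 - 45.255 i$)
$- O = - (2 - 32 i \sqrt{2}) = -2 + 32 i \sqrt{2}$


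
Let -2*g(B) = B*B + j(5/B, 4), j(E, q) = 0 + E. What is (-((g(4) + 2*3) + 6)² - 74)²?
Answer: 29866225/4096 ≈ 7291.6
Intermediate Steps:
j(E, q) = E
g(B) = -5/(2*B) - B²/2 (g(B) = -(B*B + 5/B)/2 = -(B² + 5/B)/2 = -5/(2*B) - B²/2)
(-((g(4) + 2*3) + 6)² - 74)² = (-(((½)*(-5 - 1*4³)/4 + 2*3) + 6)² - 74)² = (-(((½)*(¼)*(-5 - 1*64) + 6) + 6)² - 74)² = (-(((½)*(¼)*(-5 - 64) + 6) + 6)² - 74)² = (-(((½)*(¼)*(-69) + 6) + 6)² - 74)² = (-((-69/8 + 6) + 6)² - 74)² = (-(-21/8 + 6)² - 74)² = (-(27/8)² - 74)² = (-1*729/64 - 74)² = (-729/64 - 74)² = (-5465/64)² = 29866225/4096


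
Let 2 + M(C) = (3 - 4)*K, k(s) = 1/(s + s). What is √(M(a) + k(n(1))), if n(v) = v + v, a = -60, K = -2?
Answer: ½ ≈ 0.50000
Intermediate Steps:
n(v) = 2*v
k(s) = 1/(2*s)
M(C) = 0 (M(C) = -2 + (3 - 4)*(-2) = -2 - 1*(-2) = -2 + 2 = 0)
√(M(a) + k(n(1))) = √(0 + 1/(2*((2*1)))) = √(0 + (½)/2) = √(0 + (½)*(½)) = √(0 + ¼) = √(¼) = ½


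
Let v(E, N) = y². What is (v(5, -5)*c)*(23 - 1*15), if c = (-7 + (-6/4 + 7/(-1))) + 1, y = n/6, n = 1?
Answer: -29/9 ≈ -3.2222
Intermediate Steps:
y = ⅙ (y = 1/6 = 1*(⅙) = ⅙ ≈ 0.16667)
v(E, N) = 1/36 (v(E, N) = (⅙)² = 1/36)
c = -29/2 (c = (-7 + (-6*¼ + 7*(-1))) + 1 = (-7 + (-3/2 - 7)) + 1 = (-7 - 17/2) + 1 = -31/2 + 1 = -29/2 ≈ -14.500)
(v(5, -5)*c)*(23 - 1*15) = ((1/36)*(-29/2))*(23 - 1*15) = -29*(23 - 15)/72 = -29/72*8 = -29/9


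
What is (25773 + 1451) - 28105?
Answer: -881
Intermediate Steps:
(25773 + 1451) - 28105 = 27224 - 28105 = -881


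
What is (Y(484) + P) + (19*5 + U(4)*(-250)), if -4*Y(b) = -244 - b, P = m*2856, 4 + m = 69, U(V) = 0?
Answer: 185917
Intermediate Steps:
m = 65 (m = -4 + 69 = 65)
P = 185640 (P = 65*2856 = 185640)
Y(b) = 61 + b/4 (Y(b) = -(-244 - b)/4 = 61 + b/4)
(Y(484) + P) + (19*5 + U(4)*(-250)) = ((61 + (¼)*484) + 185640) + (19*5 + 0*(-250)) = ((61 + 121) + 185640) + (95 + 0) = (182 + 185640) + 95 = 185822 + 95 = 185917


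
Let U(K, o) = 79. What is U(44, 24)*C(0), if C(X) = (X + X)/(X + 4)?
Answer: 0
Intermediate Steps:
C(X) = 2*X/(4 + X) (C(X) = (2*X)/(4 + X) = 2*X/(4 + X))
U(44, 24)*C(0) = 79*(2*0/(4 + 0)) = 79*(2*0/4) = 79*(2*0*(1/4)) = 79*0 = 0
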